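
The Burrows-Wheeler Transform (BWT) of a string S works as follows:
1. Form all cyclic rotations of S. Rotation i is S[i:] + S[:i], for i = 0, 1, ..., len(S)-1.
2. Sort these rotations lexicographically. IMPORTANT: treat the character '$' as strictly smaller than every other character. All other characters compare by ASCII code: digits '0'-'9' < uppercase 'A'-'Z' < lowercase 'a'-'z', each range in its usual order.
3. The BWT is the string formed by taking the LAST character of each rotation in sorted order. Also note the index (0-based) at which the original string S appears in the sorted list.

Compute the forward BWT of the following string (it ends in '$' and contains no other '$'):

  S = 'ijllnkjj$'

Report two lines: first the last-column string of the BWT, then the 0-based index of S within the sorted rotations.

All 9 rotations (rotation i = S[i:]+S[:i]):
  rot[0] = ijllnkjj$
  rot[1] = jllnkjj$i
  rot[2] = llnkjj$ij
  rot[3] = lnkjj$ijl
  rot[4] = nkjj$ijll
  rot[5] = kjj$ijlln
  rot[6] = jj$ijllnk
  rot[7] = j$ijllnkj
  rot[8] = $ijllnkjj
Sorted (with $ < everything):
  sorted[0] = $ijllnkjj  (last char: 'j')
  sorted[1] = ijllnkjj$  (last char: '$')
  sorted[2] = j$ijllnkj  (last char: 'j')
  sorted[3] = jj$ijllnk  (last char: 'k')
  sorted[4] = jllnkjj$i  (last char: 'i')
  sorted[5] = kjj$ijlln  (last char: 'n')
  sorted[6] = llnkjj$ij  (last char: 'j')
  sorted[7] = lnkjj$ijl  (last char: 'l')
  sorted[8] = nkjj$ijll  (last char: 'l')
Last column: j$jkinjll
Original string S is at sorted index 1

Answer: j$jkinjll
1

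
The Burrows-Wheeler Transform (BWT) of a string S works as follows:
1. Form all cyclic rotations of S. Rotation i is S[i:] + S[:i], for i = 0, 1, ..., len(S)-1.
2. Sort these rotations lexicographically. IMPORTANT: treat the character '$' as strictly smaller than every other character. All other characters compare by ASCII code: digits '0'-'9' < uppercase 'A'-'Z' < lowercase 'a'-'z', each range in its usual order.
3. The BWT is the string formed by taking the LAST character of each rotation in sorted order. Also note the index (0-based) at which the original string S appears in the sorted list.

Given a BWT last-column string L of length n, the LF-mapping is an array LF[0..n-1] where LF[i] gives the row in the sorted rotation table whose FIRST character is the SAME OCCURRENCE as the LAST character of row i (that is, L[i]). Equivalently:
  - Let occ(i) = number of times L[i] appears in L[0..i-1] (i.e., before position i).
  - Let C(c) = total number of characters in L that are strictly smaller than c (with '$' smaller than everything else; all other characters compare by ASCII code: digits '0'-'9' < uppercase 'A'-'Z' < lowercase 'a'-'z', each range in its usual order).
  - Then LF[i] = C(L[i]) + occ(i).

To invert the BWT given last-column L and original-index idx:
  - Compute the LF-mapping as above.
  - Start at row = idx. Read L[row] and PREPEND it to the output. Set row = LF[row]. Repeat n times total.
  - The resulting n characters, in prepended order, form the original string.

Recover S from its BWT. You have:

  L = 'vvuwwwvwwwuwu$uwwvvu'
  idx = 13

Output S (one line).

LF mapping: 6 7 1 11 12 13 8 14 15 16 2 17 3 0 4 18 19 9 10 5
Walk LF starting at row 13, prepending L[row]:
  step 1: row=13, L[13]='$', prepend. Next row=LF[13]=0
  step 2: row=0, L[0]='v', prepend. Next row=LF[0]=6
  step 3: row=6, L[6]='v', prepend. Next row=LF[6]=8
  step 4: row=8, L[8]='w', prepend. Next row=LF[8]=15
  step 5: row=15, L[15]='w', prepend. Next row=LF[15]=18
  step 6: row=18, L[18]='v', prepend. Next row=LF[18]=10
  step 7: row=10, L[10]='u', prepend. Next row=LF[10]=2
  step 8: row=2, L[2]='u', prepend. Next row=LF[2]=1
  step 9: row=1, L[1]='v', prepend. Next row=LF[1]=7
  step 10: row=7, L[7]='w', prepend. Next row=LF[7]=14
  step 11: row=14, L[14]='u', prepend. Next row=LF[14]=4
  step 12: row=4, L[4]='w', prepend. Next row=LF[4]=12
  step 13: row=12, L[12]='u', prepend. Next row=LF[12]=3
  step 14: row=3, L[3]='w', prepend. Next row=LF[3]=11
  step 15: row=11, L[11]='w', prepend. Next row=LF[11]=17
  step 16: row=17, L[17]='v', prepend. Next row=LF[17]=9
  step 17: row=9, L[9]='w', prepend. Next row=LF[9]=16
  step 18: row=16, L[16]='w', prepend. Next row=LF[16]=19
  step 19: row=19, L[19]='u', prepend. Next row=LF[19]=5
  step 20: row=5, L[5]='w', prepend. Next row=LF[5]=13
Reversed output: wuwwvwwuwuwvuuvwwvv$

Answer: wuwwvwwuwuwvuuvwwvv$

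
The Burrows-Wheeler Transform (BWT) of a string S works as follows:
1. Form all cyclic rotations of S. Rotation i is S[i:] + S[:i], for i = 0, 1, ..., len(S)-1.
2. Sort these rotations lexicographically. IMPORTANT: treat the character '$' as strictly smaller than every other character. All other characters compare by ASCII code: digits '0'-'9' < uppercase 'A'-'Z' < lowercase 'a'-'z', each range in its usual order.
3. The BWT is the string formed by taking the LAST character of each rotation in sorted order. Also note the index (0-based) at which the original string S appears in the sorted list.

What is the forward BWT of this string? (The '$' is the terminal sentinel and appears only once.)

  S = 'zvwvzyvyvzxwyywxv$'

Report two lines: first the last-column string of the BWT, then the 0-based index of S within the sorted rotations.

Answer: vxzyywvyxwzzvyw$vv
15

Derivation:
All 18 rotations (rotation i = S[i:]+S[:i]):
  rot[0] = zvwvzyvyvzxwyywxv$
  rot[1] = vwvzyvyvzxwyywxv$z
  rot[2] = wvzyvyvzxwyywxv$zv
  rot[3] = vzyvyvzxwyywxv$zvw
  rot[4] = zyvyvzxwyywxv$zvwv
  rot[5] = yvyvzxwyywxv$zvwvz
  rot[6] = vyvzxwyywxv$zvwvzy
  rot[7] = yvzxwyywxv$zvwvzyv
  rot[8] = vzxwyywxv$zvwvzyvy
  rot[9] = zxwyywxv$zvwvzyvyv
  rot[10] = xwyywxv$zvwvzyvyvz
  rot[11] = wyywxv$zvwvzyvyvzx
  rot[12] = yywxv$zvwvzyvyvzxw
  rot[13] = ywxv$zvwvzyvyvzxwy
  rot[14] = wxv$zvwvzyvyvzxwyy
  rot[15] = xv$zvwvzyvyvzxwyyw
  rot[16] = v$zvwvzyvyvzxwyywx
  rot[17] = $zvwvzyvyvzxwyywxv
Sorted (with $ < everything):
  sorted[0] = $zvwvzyvyvzxwyywxv  (last char: 'v')
  sorted[1] = v$zvwvzyvyvzxwyywx  (last char: 'x')
  sorted[2] = vwvzyvyvzxwyywxv$z  (last char: 'z')
  sorted[3] = vyvzxwyywxv$zvwvzy  (last char: 'y')
  sorted[4] = vzxwyywxv$zvwvzyvy  (last char: 'y')
  sorted[5] = vzyvyvzxwyywxv$zvw  (last char: 'w')
  sorted[6] = wvzyvyvzxwyywxv$zv  (last char: 'v')
  sorted[7] = wxv$zvwvzyvyvzxwyy  (last char: 'y')
  sorted[8] = wyywxv$zvwvzyvyvzx  (last char: 'x')
  sorted[9] = xv$zvwvzyvyvzxwyyw  (last char: 'w')
  sorted[10] = xwyywxv$zvwvzyvyvz  (last char: 'z')
  sorted[11] = yvyvzxwyywxv$zvwvz  (last char: 'z')
  sorted[12] = yvzxwyywxv$zvwvzyv  (last char: 'v')
  sorted[13] = ywxv$zvwvzyvyvzxwy  (last char: 'y')
  sorted[14] = yywxv$zvwvzyvyvzxw  (last char: 'w')
  sorted[15] = zvwvzyvyvzxwyywxv$  (last char: '$')
  sorted[16] = zxwyywxv$zvwvzyvyv  (last char: 'v')
  sorted[17] = zyvyvzxwyywxv$zvwv  (last char: 'v')
Last column: vxzyywvyxwzzvyw$vv
Original string S is at sorted index 15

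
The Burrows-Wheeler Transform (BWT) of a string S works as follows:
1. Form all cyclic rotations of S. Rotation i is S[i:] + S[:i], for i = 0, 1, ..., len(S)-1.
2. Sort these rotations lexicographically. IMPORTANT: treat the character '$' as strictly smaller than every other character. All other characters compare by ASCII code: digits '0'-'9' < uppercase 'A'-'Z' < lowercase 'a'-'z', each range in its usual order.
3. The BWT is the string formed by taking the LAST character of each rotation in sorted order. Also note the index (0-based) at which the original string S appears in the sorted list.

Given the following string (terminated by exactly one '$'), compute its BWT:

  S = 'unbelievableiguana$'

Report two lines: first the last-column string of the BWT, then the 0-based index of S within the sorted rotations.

Answer: anvunalbiilebeaug$e
17

Derivation:
All 19 rotations (rotation i = S[i:]+S[:i]):
  rot[0] = unbelievableiguana$
  rot[1] = nbelievableiguana$u
  rot[2] = believableiguana$un
  rot[3] = elievableiguana$unb
  rot[4] = lievableiguana$unbe
  rot[5] = ievableiguana$unbel
  rot[6] = evableiguana$unbeli
  rot[7] = vableiguana$unbelie
  rot[8] = ableiguana$unbeliev
  rot[9] = bleiguana$unbelieva
  rot[10] = leiguana$unbelievab
  rot[11] = eiguana$unbelievabl
  rot[12] = iguana$unbelievable
  rot[13] = guana$unbelievablei
  rot[14] = uana$unbelievableig
  rot[15] = ana$unbelievableigu
  rot[16] = na$unbelievableigua
  rot[17] = a$unbelievableiguan
  rot[18] = $unbelievableiguana
Sorted (with $ < everything):
  sorted[0] = $unbelievableiguana  (last char: 'a')
  sorted[1] = a$unbelievableiguan  (last char: 'n')
  sorted[2] = ableiguana$unbeliev  (last char: 'v')
  sorted[3] = ana$unbelievableigu  (last char: 'u')
  sorted[4] = believableiguana$un  (last char: 'n')
  sorted[5] = bleiguana$unbelieva  (last char: 'a')
  sorted[6] = eiguana$unbelievabl  (last char: 'l')
  sorted[7] = elievableiguana$unb  (last char: 'b')
  sorted[8] = evableiguana$unbeli  (last char: 'i')
  sorted[9] = guana$unbelievablei  (last char: 'i')
  sorted[10] = ievableiguana$unbel  (last char: 'l')
  sorted[11] = iguana$unbelievable  (last char: 'e')
  sorted[12] = leiguana$unbelievab  (last char: 'b')
  sorted[13] = lievableiguana$unbe  (last char: 'e')
  sorted[14] = na$unbelievableigua  (last char: 'a')
  sorted[15] = nbelievableiguana$u  (last char: 'u')
  sorted[16] = uana$unbelievableig  (last char: 'g')
  sorted[17] = unbelievableiguana$  (last char: '$')
  sorted[18] = vableiguana$unbelie  (last char: 'e')
Last column: anvunalbiilebeaug$e
Original string S is at sorted index 17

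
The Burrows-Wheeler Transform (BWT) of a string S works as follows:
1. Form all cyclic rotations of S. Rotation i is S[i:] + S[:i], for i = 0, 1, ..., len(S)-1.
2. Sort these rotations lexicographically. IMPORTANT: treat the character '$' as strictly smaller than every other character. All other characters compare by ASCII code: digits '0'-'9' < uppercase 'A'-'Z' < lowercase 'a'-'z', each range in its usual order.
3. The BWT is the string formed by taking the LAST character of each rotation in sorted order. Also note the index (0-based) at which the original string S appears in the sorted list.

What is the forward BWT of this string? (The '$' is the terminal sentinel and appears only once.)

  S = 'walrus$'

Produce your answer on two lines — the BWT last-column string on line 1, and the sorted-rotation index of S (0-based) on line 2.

All 7 rotations (rotation i = S[i:]+S[:i]):
  rot[0] = walrus$
  rot[1] = alrus$w
  rot[2] = lrus$wa
  rot[3] = rus$wal
  rot[4] = us$walr
  rot[5] = s$walru
  rot[6] = $walrus
Sorted (with $ < everything):
  sorted[0] = $walrus  (last char: 's')
  sorted[1] = alrus$w  (last char: 'w')
  sorted[2] = lrus$wa  (last char: 'a')
  sorted[3] = rus$wal  (last char: 'l')
  sorted[4] = s$walru  (last char: 'u')
  sorted[5] = us$walr  (last char: 'r')
  sorted[6] = walrus$  (last char: '$')
Last column: swalur$
Original string S is at sorted index 6

Answer: swalur$
6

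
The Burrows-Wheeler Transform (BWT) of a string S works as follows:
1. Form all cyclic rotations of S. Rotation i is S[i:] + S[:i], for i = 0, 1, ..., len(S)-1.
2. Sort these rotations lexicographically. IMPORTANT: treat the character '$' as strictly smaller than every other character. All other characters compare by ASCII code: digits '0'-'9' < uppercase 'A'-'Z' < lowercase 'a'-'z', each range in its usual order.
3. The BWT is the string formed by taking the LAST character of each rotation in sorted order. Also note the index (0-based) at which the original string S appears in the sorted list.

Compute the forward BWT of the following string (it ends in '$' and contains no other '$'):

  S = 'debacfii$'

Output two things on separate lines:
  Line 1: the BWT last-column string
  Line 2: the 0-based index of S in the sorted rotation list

Answer: ibea$dcif
4

Derivation:
All 9 rotations (rotation i = S[i:]+S[:i]):
  rot[0] = debacfii$
  rot[1] = ebacfii$d
  rot[2] = bacfii$de
  rot[3] = acfii$deb
  rot[4] = cfii$deba
  rot[5] = fii$debac
  rot[6] = ii$debacf
  rot[7] = i$debacfi
  rot[8] = $debacfii
Sorted (with $ < everything):
  sorted[0] = $debacfii  (last char: 'i')
  sorted[1] = acfii$deb  (last char: 'b')
  sorted[2] = bacfii$de  (last char: 'e')
  sorted[3] = cfii$deba  (last char: 'a')
  sorted[4] = debacfii$  (last char: '$')
  sorted[5] = ebacfii$d  (last char: 'd')
  sorted[6] = fii$debac  (last char: 'c')
  sorted[7] = i$debacfi  (last char: 'i')
  sorted[8] = ii$debacf  (last char: 'f')
Last column: ibea$dcif
Original string S is at sorted index 4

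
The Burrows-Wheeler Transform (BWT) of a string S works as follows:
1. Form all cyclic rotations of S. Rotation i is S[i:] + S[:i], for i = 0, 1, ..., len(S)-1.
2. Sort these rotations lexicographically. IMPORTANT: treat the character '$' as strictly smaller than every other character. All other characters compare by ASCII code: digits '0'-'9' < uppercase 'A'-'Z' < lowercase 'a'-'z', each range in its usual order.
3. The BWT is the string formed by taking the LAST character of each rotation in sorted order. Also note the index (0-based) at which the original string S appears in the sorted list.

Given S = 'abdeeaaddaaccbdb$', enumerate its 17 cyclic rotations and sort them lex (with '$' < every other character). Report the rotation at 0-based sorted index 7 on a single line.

Answer: bdb$abdeeaaddaacc

Derivation:
All 17 rotations (rotation i = S[i:]+S[:i]):
  rot[0] = abdeeaaddaaccbdb$
  rot[1] = bdeeaaddaaccbdb$a
  rot[2] = deeaaddaaccbdb$ab
  rot[3] = eeaaddaaccbdb$abd
  rot[4] = eaaddaaccbdb$abde
  rot[5] = aaddaaccbdb$abdee
  rot[6] = addaaccbdb$abdeea
  rot[7] = ddaaccbdb$abdeeaa
  rot[8] = daaccbdb$abdeeaad
  rot[9] = aaccbdb$abdeeaadd
  rot[10] = accbdb$abdeeaadda
  rot[11] = ccbdb$abdeeaaddaa
  rot[12] = cbdb$abdeeaaddaac
  rot[13] = bdb$abdeeaaddaacc
  rot[14] = db$abdeeaaddaaccb
  rot[15] = b$abdeeaaddaaccbd
  rot[16] = $abdeeaaddaaccbdb
Sorted (with $ < everything):
  sorted[0] = $abdeeaaddaaccbdb
  sorted[1] = aaccbdb$abdeeaadd
  sorted[2] = aaddaaccbdb$abdee
  sorted[3] = abdeeaaddaaccbdb$
  sorted[4] = accbdb$abdeeaadda
  sorted[5] = addaaccbdb$abdeea
  sorted[6] = b$abdeeaaddaaccbd
  sorted[7] = bdb$abdeeaaddaacc
  sorted[8] = bdeeaaddaaccbdb$a
  sorted[9] = cbdb$abdeeaaddaac
  sorted[10] = ccbdb$abdeeaaddaa
  sorted[11] = daaccbdb$abdeeaad
  sorted[12] = db$abdeeaaddaaccb
  sorted[13] = ddaaccbdb$abdeeaa
  sorted[14] = deeaaddaaccbdb$ab
  sorted[15] = eaaddaaccbdb$abde
  sorted[16] = eeaaddaaccbdb$abd
sorted[7] = bdb$abdeeaaddaacc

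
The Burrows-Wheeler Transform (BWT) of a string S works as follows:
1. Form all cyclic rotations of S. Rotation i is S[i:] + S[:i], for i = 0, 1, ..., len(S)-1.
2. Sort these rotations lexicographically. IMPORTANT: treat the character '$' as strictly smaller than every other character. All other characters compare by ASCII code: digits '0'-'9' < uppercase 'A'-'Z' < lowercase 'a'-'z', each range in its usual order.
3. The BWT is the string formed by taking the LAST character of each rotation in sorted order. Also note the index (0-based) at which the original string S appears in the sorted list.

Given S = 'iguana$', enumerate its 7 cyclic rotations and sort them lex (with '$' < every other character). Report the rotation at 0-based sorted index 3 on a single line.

Answer: guana$i

Derivation:
All 7 rotations (rotation i = S[i:]+S[:i]):
  rot[0] = iguana$
  rot[1] = guana$i
  rot[2] = uana$ig
  rot[3] = ana$igu
  rot[4] = na$igua
  rot[5] = a$iguan
  rot[6] = $iguana
Sorted (with $ < everything):
  sorted[0] = $iguana
  sorted[1] = a$iguan
  sorted[2] = ana$igu
  sorted[3] = guana$i
  sorted[4] = iguana$
  sorted[5] = na$igua
  sorted[6] = uana$ig
sorted[3] = guana$i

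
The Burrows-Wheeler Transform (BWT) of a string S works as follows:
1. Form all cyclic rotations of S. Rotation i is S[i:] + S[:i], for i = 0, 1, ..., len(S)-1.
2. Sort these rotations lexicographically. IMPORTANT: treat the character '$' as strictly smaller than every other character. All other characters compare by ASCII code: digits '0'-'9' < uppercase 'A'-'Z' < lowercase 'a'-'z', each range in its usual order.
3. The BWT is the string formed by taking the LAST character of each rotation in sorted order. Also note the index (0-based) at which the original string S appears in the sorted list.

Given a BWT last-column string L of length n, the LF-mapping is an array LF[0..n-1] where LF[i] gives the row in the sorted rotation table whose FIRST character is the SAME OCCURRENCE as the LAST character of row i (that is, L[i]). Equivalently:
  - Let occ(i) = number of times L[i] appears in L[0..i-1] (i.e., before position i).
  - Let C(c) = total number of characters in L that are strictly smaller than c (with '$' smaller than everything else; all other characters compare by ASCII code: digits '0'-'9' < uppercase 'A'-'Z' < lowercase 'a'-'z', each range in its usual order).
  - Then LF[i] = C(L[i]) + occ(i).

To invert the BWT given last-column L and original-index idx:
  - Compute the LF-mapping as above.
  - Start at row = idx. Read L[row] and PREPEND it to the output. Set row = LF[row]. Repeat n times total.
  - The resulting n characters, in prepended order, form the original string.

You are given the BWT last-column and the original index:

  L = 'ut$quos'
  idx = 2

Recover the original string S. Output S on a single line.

Answer: qsutou$

Derivation:
LF mapping: 5 4 0 2 6 1 3
Walk LF starting at row 2, prepending L[row]:
  step 1: row=2, L[2]='$', prepend. Next row=LF[2]=0
  step 2: row=0, L[0]='u', prepend. Next row=LF[0]=5
  step 3: row=5, L[5]='o', prepend. Next row=LF[5]=1
  step 4: row=1, L[1]='t', prepend. Next row=LF[1]=4
  step 5: row=4, L[4]='u', prepend. Next row=LF[4]=6
  step 6: row=6, L[6]='s', prepend. Next row=LF[6]=3
  step 7: row=3, L[3]='q', prepend. Next row=LF[3]=2
Reversed output: qsutou$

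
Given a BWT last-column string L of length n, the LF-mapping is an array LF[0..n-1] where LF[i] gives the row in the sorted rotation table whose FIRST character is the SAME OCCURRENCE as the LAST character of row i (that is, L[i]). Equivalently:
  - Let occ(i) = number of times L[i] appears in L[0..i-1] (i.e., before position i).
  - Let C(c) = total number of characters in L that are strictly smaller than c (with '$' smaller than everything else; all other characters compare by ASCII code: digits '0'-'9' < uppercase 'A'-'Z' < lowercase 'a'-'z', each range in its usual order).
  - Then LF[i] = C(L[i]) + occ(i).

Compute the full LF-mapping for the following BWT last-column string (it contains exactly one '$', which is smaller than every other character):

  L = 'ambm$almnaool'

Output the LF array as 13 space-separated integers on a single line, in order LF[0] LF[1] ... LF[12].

Answer: 1 7 4 8 0 2 5 9 10 3 11 12 6

Derivation:
Char counts: '$':1, 'a':3, 'b':1, 'l':2, 'm':3, 'n':1, 'o':2
C (first-col start): C('$')=0, C('a')=1, C('b')=4, C('l')=5, C('m')=7, C('n')=10, C('o')=11
L[0]='a': occ=0, LF[0]=C('a')+0=1+0=1
L[1]='m': occ=0, LF[1]=C('m')+0=7+0=7
L[2]='b': occ=0, LF[2]=C('b')+0=4+0=4
L[3]='m': occ=1, LF[3]=C('m')+1=7+1=8
L[4]='$': occ=0, LF[4]=C('$')+0=0+0=0
L[5]='a': occ=1, LF[5]=C('a')+1=1+1=2
L[6]='l': occ=0, LF[6]=C('l')+0=5+0=5
L[7]='m': occ=2, LF[7]=C('m')+2=7+2=9
L[8]='n': occ=0, LF[8]=C('n')+0=10+0=10
L[9]='a': occ=2, LF[9]=C('a')+2=1+2=3
L[10]='o': occ=0, LF[10]=C('o')+0=11+0=11
L[11]='o': occ=1, LF[11]=C('o')+1=11+1=12
L[12]='l': occ=1, LF[12]=C('l')+1=5+1=6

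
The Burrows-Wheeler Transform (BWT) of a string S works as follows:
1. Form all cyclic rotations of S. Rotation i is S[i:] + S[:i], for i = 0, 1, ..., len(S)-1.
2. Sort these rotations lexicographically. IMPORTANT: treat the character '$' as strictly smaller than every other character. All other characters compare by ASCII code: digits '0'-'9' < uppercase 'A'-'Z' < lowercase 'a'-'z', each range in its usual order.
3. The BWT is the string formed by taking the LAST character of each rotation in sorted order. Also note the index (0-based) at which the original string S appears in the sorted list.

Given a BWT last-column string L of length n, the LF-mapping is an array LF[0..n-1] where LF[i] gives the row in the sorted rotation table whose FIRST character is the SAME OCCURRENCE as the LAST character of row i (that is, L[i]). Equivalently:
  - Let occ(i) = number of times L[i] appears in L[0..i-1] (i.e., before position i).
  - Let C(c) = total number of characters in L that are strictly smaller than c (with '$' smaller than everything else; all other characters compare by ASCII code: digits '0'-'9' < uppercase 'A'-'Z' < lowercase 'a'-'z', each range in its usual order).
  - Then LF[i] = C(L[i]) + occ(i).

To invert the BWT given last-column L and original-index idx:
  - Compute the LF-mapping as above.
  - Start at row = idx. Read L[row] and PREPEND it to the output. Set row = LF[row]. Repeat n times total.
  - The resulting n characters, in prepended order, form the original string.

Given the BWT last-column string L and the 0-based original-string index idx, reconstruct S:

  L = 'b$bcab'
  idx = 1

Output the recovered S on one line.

Answer: abcbb$

Derivation:
LF mapping: 2 0 3 5 1 4
Walk LF starting at row 1, prepending L[row]:
  step 1: row=1, L[1]='$', prepend. Next row=LF[1]=0
  step 2: row=0, L[0]='b', prepend. Next row=LF[0]=2
  step 3: row=2, L[2]='b', prepend. Next row=LF[2]=3
  step 4: row=3, L[3]='c', prepend. Next row=LF[3]=5
  step 5: row=5, L[5]='b', prepend. Next row=LF[5]=4
  step 6: row=4, L[4]='a', prepend. Next row=LF[4]=1
Reversed output: abcbb$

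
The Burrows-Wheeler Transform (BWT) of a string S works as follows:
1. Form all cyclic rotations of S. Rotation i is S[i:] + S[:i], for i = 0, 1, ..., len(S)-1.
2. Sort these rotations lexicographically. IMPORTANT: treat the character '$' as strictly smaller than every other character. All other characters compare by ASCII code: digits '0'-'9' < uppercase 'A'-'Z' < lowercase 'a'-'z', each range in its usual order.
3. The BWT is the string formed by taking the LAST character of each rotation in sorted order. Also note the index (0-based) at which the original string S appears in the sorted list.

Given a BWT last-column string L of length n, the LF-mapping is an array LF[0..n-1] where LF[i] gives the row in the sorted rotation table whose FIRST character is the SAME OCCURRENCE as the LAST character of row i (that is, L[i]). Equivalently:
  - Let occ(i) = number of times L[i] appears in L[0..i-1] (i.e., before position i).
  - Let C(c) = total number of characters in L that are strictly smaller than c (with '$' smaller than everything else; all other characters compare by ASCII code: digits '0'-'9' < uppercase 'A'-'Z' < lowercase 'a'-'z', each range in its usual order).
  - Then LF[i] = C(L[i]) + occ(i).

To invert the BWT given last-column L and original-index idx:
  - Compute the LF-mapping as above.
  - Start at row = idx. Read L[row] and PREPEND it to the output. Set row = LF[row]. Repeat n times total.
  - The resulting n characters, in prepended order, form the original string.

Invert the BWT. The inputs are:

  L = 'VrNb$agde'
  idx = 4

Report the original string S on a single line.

Answer: badgerNV$

Derivation:
LF mapping: 2 8 1 4 0 3 7 5 6
Walk LF starting at row 4, prepending L[row]:
  step 1: row=4, L[4]='$', prepend. Next row=LF[4]=0
  step 2: row=0, L[0]='V', prepend. Next row=LF[0]=2
  step 3: row=2, L[2]='N', prepend. Next row=LF[2]=1
  step 4: row=1, L[1]='r', prepend. Next row=LF[1]=8
  step 5: row=8, L[8]='e', prepend. Next row=LF[8]=6
  step 6: row=6, L[6]='g', prepend. Next row=LF[6]=7
  step 7: row=7, L[7]='d', prepend. Next row=LF[7]=5
  step 8: row=5, L[5]='a', prepend. Next row=LF[5]=3
  step 9: row=3, L[3]='b', prepend. Next row=LF[3]=4
Reversed output: badgerNV$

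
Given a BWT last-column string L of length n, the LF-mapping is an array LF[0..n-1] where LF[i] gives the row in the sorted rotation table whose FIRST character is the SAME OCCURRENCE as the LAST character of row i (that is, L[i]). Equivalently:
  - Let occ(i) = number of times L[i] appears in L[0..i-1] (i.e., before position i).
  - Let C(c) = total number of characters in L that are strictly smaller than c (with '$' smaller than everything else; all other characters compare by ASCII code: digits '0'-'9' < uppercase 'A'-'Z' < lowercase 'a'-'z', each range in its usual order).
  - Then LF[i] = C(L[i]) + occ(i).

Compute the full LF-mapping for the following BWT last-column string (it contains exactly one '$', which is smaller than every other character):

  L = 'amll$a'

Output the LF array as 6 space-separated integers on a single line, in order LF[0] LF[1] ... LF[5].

Answer: 1 5 3 4 0 2

Derivation:
Char counts: '$':1, 'a':2, 'l':2, 'm':1
C (first-col start): C('$')=0, C('a')=1, C('l')=3, C('m')=5
L[0]='a': occ=0, LF[0]=C('a')+0=1+0=1
L[1]='m': occ=0, LF[1]=C('m')+0=5+0=5
L[2]='l': occ=0, LF[2]=C('l')+0=3+0=3
L[3]='l': occ=1, LF[3]=C('l')+1=3+1=4
L[4]='$': occ=0, LF[4]=C('$')+0=0+0=0
L[5]='a': occ=1, LF[5]=C('a')+1=1+1=2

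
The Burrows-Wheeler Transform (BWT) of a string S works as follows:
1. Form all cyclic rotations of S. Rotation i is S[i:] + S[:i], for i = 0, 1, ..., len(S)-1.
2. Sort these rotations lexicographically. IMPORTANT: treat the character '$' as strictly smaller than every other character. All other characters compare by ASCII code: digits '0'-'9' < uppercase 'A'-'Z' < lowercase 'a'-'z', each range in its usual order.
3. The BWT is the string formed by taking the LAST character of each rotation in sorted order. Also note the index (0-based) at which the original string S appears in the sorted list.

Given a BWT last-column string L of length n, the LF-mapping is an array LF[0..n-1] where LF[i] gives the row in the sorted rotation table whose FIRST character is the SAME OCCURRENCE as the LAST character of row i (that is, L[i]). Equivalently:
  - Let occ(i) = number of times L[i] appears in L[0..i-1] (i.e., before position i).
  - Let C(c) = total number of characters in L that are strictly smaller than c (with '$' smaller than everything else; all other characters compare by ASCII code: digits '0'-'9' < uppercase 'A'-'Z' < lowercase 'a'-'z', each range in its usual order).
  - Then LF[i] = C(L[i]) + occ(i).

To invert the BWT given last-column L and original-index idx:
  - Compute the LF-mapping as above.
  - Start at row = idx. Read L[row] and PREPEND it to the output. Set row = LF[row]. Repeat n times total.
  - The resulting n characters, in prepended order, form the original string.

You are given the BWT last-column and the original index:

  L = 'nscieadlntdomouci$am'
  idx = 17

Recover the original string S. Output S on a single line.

LF mapping: 13 17 3 8 7 1 5 10 14 18 6 15 11 16 19 4 9 0 2 12
Walk LF starting at row 17, prepending L[row]:
  step 1: row=17, L[17]='$', prepend. Next row=LF[17]=0
  step 2: row=0, L[0]='n', prepend. Next row=LF[0]=13
  step 3: row=13, L[13]='o', prepend. Next row=LF[13]=16
  step 4: row=16, L[16]='i', prepend. Next row=LF[16]=9
  step 5: row=9, L[9]='t', prepend. Next row=LF[9]=18
  step 6: row=18, L[18]='a', prepend. Next row=LF[18]=2
  step 7: row=2, L[2]='c', prepend. Next row=LF[2]=3
  step 8: row=3, L[3]='i', prepend. Next row=LF[3]=8
  step 9: row=8, L[8]='n', prepend. Next row=LF[8]=14
  step 10: row=14, L[14]='u', prepend. Next row=LF[14]=19
  step 11: row=19, L[19]='m', prepend. Next row=LF[19]=12
  step 12: row=12, L[12]='m', prepend. Next row=LF[12]=11
  step 13: row=11, L[11]='o', prepend. Next row=LF[11]=15
  step 14: row=15, L[15]='c', prepend. Next row=LF[15]=4
  step 15: row=4, L[4]='e', prepend. Next row=LF[4]=7
  step 16: row=7, L[7]='l', prepend. Next row=LF[7]=10
  step 17: row=10, L[10]='d', prepend. Next row=LF[10]=6
  step 18: row=6, L[6]='d', prepend. Next row=LF[6]=5
  step 19: row=5, L[5]='a', prepend. Next row=LF[5]=1
  step 20: row=1, L[1]='s', prepend. Next row=LF[1]=17
Reversed output: saddlecommunication$

Answer: saddlecommunication$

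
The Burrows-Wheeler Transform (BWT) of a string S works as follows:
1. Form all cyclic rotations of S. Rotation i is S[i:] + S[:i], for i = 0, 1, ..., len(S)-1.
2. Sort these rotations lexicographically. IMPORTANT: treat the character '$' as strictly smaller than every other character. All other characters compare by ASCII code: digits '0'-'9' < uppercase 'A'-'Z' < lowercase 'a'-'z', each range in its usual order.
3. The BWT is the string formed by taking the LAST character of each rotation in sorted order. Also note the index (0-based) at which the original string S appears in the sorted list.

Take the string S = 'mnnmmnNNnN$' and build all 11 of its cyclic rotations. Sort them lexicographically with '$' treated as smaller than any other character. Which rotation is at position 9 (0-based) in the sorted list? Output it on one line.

All 11 rotations (rotation i = S[i:]+S[:i]):
  rot[0] = mnnmmnNNnN$
  rot[1] = nnmmnNNnN$m
  rot[2] = nmmnNNnN$mn
  rot[3] = mmnNNnN$mnn
  rot[4] = mnNNnN$mnnm
  rot[5] = nNNnN$mnnmm
  rot[6] = NNnN$mnnmmn
  rot[7] = NnN$mnnmmnN
  rot[8] = nN$mnnmmnNN
  rot[9] = N$mnnmmnNNn
  rot[10] = $mnnmmnNNnN
Sorted (with $ < everything):
  sorted[0] = $mnnmmnNNnN
  sorted[1] = N$mnnmmnNNn
  sorted[2] = NNnN$mnnmmn
  sorted[3] = NnN$mnnmmnN
  sorted[4] = mmnNNnN$mnn
  sorted[5] = mnNNnN$mnnm
  sorted[6] = mnnmmnNNnN$
  sorted[7] = nN$mnnmmnNN
  sorted[8] = nNNnN$mnnmm
  sorted[9] = nmmnNNnN$mn
  sorted[10] = nnmmnNNnN$m
sorted[9] = nmmnNNnN$mn

Answer: nmmnNNnN$mn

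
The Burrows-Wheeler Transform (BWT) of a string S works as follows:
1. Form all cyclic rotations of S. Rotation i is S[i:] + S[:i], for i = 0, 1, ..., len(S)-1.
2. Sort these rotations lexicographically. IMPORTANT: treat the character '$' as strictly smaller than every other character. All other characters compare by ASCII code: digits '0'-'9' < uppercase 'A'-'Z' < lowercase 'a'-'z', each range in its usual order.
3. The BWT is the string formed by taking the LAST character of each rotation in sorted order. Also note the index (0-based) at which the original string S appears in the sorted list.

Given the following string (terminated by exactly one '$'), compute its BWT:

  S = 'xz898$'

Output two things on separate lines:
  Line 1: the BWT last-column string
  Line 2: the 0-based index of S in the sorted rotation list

Answer: 89z8$x
4

Derivation:
All 6 rotations (rotation i = S[i:]+S[:i]):
  rot[0] = xz898$
  rot[1] = z898$x
  rot[2] = 898$xz
  rot[3] = 98$xz8
  rot[4] = 8$xz89
  rot[5] = $xz898
Sorted (with $ < everything):
  sorted[0] = $xz898  (last char: '8')
  sorted[1] = 8$xz89  (last char: '9')
  sorted[2] = 898$xz  (last char: 'z')
  sorted[3] = 98$xz8  (last char: '8')
  sorted[4] = xz898$  (last char: '$')
  sorted[5] = z898$x  (last char: 'x')
Last column: 89z8$x
Original string S is at sorted index 4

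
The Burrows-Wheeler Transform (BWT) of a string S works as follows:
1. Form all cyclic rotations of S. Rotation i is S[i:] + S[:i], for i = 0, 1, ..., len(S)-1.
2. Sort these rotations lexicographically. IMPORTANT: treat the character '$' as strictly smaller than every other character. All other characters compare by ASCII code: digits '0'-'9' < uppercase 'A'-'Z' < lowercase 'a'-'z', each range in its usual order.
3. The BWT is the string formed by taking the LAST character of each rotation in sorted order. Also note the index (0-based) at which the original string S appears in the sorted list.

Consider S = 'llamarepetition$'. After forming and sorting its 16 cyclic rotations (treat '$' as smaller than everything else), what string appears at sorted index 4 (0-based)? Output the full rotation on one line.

All 16 rotations (rotation i = S[i:]+S[:i]):
  rot[0] = llamarepetition$
  rot[1] = lamarepetition$l
  rot[2] = amarepetition$ll
  rot[3] = marepetition$lla
  rot[4] = arepetition$llam
  rot[5] = repetition$llama
  rot[6] = epetition$llamar
  rot[7] = petition$llamare
  rot[8] = etition$llamarep
  rot[9] = tition$llamarepe
  rot[10] = ition$llamarepet
  rot[11] = tion$llamarepeti
  rot[12] = ion$llamarepetit
  rot[13] = on$llamarepetiti
  rot[14] = n$llamarepetitio
  rot[15] = $llamarepetition
Sorted (with $ < everything):
  sorted[0] = $llamarepetition
  sorted[1] = amarepetition$ll
  sorted[2] = arepetition$llam
  sorted[3] = epetition$llamar
  sorted[4] = etition$llamarep
  sorted[5] = ion$llamarepetit
  sorted[6] = ition$llamarepet
  sorted[7] = lamarepetition$l
  sorted[8] = llamarepetition$
  sorted[9] = marepetition$lla
  sorted[10] = n$llamarepetitio
  sorted[11] = on$llamarepetiti
  sorted[12] = petition$llamare
  sorted[13] = repetition$llama
  sorted[14] = tion$llamarepeti
  sorted[15] = tition$llamarepe
sorted[4] = etition$llamarep

Answer: etition$llamarep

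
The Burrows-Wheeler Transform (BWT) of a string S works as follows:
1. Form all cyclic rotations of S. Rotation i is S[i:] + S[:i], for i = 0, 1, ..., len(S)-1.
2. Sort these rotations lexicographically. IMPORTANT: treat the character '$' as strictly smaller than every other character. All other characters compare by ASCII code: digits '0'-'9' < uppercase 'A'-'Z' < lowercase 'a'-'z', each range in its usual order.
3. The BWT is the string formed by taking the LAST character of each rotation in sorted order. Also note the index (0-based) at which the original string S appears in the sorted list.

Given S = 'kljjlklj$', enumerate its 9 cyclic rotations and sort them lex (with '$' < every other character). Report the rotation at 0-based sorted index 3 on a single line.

All 9 rotations (rotation i = S[i:]+S[:i]):
  rot[0] = kljjlklj$
  rot[1] = ljjlklj$k
  rot[2] = jjlklj$kl
  rot[3] = jlklj$klj
  rot[4] = lklj$kljj
  rot[5] = klj$kljjl
  rot[6] = lj$kljjlk
  rot[7] = j$kljjlkl
  rot[8] = $kljjlklj
Sorted (with $ < everything):
  sorted[0] = $kljjlklj
  sorted[1] = j$kljjlkl
  sorted[2] = jjlklj$kl
  sorted[3] = jlklj$klj
  sorted[4] = klj$kljjl
  sorted[5] = kljjlklj$
  sorted[6] = lj$kljjlk
  sorted[7] = ljjlklj$k
  sorted[8] = lklj$kljj
sorted[3] = jlklj$klj

Answer: jlklj$klj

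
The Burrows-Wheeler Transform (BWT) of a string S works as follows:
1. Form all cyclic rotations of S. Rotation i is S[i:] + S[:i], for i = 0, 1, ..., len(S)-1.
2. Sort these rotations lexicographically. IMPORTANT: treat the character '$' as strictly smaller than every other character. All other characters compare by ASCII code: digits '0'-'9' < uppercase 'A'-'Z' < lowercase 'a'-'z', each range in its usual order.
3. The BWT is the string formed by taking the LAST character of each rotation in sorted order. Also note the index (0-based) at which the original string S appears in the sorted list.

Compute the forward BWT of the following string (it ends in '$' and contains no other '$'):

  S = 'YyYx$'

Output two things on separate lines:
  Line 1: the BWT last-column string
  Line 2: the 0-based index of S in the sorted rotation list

Answer: xy$YY
2

Derivation:
All 5 rotations (rotation i = S[i:]+S[:i]):
  rot[0] = YyYx$
  rot[1] = yYx$Y
  rot[2] = Yx$Yy
  rot[3] = x$YyY
  rot[4] = $YyYx
Sorted (with $ < everything):
  sorted[0] = $YyYx  (last char: 'x')
  sorted[1] = Yx$Yy  (last char: 'y')
  sorted[2] = YyYx$  (last char: '$')
  sorted[3] = x$YyY  (last char: 'Y')
  sorted[4] = yYx$Y  (last char: 'Y')
Last column: xy$YY
Original string S is at sorted index 2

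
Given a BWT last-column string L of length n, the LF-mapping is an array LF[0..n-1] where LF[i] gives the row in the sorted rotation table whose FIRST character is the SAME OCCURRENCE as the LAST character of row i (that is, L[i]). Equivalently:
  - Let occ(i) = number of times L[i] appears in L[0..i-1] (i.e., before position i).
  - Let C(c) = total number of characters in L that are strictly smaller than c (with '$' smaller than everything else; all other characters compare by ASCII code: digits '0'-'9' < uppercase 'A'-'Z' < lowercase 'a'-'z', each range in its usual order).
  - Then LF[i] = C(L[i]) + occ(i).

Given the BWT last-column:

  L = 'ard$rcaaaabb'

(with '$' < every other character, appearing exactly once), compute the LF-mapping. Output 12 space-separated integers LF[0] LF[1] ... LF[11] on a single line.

Answer: 1 10 9 0 11 8 2 3 4 5 6 7

Derivation:
Char counts: '$':1, 'a':5, 'b':2, 'c':1, 'd':1, 'r':2
C (first-col start): C('$')=0, C('a')=1, C('b')=6, C('c')=8, C('d')=9, C('r')=10
L[0]='a': occ=0, LF[0]=C('a')+0=1+0=1
L[1]='r': occ=0, LF[1]=C('r')+0=10+0=10
L[2]='d': occ=0, LF[2]=C('d')+0=9+0=9
L[3]='$': occ=0, LF[3]=C('$')+0=0+0=0
L[4]='r': occ=1, LF[4]=C('r')+1=10+1=11
L[5]='c': occ=0, LF[5]=C('c')+0=8+0=8
L[6]='a': occ=1, LF[6]=C('a')+1=1+1=2
L[7]='a': occ=2, LF[7]=C('a')+2=1+2=3
L[8]='a': occ=3, LF[8]=C('a')+3=1+3=4
L[9]='a': occ=4, LF[9]=C('a')+4=1+4=5
L[10]='b': occ=0, LF[10]=C('b')+0=6+0=6
L[11]='b': occ=1, LF[11]=C('b')+1=6+1=7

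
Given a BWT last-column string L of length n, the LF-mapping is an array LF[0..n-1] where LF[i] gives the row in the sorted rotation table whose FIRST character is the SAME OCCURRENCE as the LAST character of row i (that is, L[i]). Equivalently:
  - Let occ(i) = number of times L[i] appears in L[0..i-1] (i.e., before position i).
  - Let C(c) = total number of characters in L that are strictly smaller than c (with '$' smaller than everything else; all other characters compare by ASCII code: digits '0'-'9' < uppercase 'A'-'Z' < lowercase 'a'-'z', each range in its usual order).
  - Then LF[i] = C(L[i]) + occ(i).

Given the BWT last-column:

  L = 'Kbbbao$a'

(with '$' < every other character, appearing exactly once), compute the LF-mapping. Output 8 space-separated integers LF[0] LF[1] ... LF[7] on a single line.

Char counts: '$':1, 'K':1, 'a':2, 'b':3, 'o':1
C (first-col start): C('$')=0, C('K')=1, C('a')=2, C('b')=4, C('o')=7
L[0]='K': occ=0, LF[0]=C('K')+0=1+0=1
L[1]='b': occ=0, LF[1]=C('b')+0=4+0=4
L[2]='b': occ=1, LF[2]=C('b')+1=4+1=5
L[3]='b': occ=2, LF[3]=C('b')+2=4+2=6
L[4]='a': occ=0, LF[4]=C('a')+0=2+0=2
L[5]='o': occ=0, LF[5]=C('o')+0=7+0=7
L[6]='$': occ=0, LF[6]=C('$')+0=0+0=0
L[7]='a': occ=1, LF[7]=C('a')+1=2+1=3

Answer: 1 4 5 6 2 7 0 3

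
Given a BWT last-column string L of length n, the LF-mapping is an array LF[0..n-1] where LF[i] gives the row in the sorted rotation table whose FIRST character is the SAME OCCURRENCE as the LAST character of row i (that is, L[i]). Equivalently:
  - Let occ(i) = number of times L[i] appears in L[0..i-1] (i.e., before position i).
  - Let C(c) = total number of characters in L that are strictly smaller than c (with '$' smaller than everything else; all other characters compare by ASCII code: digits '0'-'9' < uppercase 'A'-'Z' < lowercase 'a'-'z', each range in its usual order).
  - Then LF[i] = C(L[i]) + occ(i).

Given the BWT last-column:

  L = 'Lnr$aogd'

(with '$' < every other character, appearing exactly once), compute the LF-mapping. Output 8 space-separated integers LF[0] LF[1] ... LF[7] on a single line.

Answer: 1 5 7 0 2 6 4 3

Derivation:
Char counts: '$':1, 'L':1, 'a':1, 'd':1, 'g':1, 'n':1, 'o':1, 'r':1
C (first-col start): C('$')=0, C('L')=1, C('a')=2, C('d')=3, C('g')=4, C('n')=5, C('o')=6, C('r')=7
L[0]='L': occ=0, LF[0]=C('L')+0=1+0=1
L[1]='n': occ=0, LF[1]=C('n')+0=5+0=5
L[2]='r': occ=0, LF[2]=C('r')+0=7+0=7
L[3]='$': occ=0, LF[3]=C('$')+0=0+0=0
L[4]='a': occ=0, LF[4]=C('a')+0=2+0=2
L[5]='o': occ=0, LF[5]=C('o')+0=6+0=6
L[6]='g': occ=0, LF[6]=C('g')+0=4+0=4
L[7]='d': occ=0, LF[7]=C('d')+0=3+0=3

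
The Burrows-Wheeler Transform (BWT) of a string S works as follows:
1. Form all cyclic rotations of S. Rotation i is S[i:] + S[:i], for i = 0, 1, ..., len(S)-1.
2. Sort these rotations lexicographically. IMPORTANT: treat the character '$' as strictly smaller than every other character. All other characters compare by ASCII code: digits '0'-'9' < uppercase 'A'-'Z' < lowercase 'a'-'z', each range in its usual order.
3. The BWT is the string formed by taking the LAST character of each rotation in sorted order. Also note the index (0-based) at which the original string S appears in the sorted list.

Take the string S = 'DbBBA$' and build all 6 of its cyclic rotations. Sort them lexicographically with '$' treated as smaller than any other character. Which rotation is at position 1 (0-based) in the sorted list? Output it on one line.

Answer: A$DbBB

Derivation:
All 6 rotations (rotation i = S[i:]+S[:i]):
  rot[0] = DbBBA$
  rot[1] = bBBA$D
  rot[2] = BBA$Db
  rot[3] = BA$DbB
  rot[4] = A$DbBB
  rot[5] = $DbBBA
Sorted (with $ < everything):
  sorted[0] = $DbBBA
  sorted[1] = A$DbBB
  sorted[2] = BA$DbB
  sorted[3] = BBA$Db
  sorted[4] = DbBBA$
  sorted[5] = bBBA$D
sorted[1] = A$DbBB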